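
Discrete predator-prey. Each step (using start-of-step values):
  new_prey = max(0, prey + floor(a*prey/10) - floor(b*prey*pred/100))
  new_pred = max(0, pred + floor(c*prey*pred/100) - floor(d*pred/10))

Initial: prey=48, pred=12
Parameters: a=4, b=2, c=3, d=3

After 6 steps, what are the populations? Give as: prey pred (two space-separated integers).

Answer: 0 63

Derivation:
Step 1: prey: 48+19-11=56; pred: 12+17-3=26
Step 2: prey: 56+22-29=49; pred: 26+43-7=62
Step 3: prey: 49+19-60=8; pred: 62+91-18=135
Step 4: prey: 8+3-21=0; pred: 135+32-40=127
Step 5: prey: 0+0-0=0; pred: 127+0-38=89
Step 6: prey: 0+0-0=0; pred: 89+0-26=63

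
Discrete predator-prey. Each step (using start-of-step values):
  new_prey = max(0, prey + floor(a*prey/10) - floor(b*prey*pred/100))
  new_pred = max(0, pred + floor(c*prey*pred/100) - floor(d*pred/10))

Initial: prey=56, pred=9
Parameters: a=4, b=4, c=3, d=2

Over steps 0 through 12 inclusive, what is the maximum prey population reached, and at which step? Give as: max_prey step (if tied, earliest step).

Answer: 58 1

Derivation:
Step 1: prey: 56+22-20=58; pred: 9+15-1=23
Step 2: prey: 58+23-53=28; pred: 23+40-4=59
Step 3: prey: 28+11-66=0; pred: 59+49-11=97
Step 4: prey: 0+0-0=0; pred: 97+0-19=78
Step 5: prey: 0+0-0=0; pred: 78+0-15=63
Step 6: prey: 0+0-0=0; pred: 63+0-12=51
Step 7: prey: 0+0-0=0; pred: 51+0-10=41
Step 8: prey: 0+0-0=0; pred: 41+0-8=33
Step 9: prey: 0+0-0=0; pred: 33+0-6=27
Step 10: prey: 0+0-0=0; pred: 27+0-5=22
Step 11: prey: 0+0-0=0; pred: 22+0-4=18
Step 12: prey: 0+0-0=0; pred: 18+0-3=15
Max prey = 58 at step 1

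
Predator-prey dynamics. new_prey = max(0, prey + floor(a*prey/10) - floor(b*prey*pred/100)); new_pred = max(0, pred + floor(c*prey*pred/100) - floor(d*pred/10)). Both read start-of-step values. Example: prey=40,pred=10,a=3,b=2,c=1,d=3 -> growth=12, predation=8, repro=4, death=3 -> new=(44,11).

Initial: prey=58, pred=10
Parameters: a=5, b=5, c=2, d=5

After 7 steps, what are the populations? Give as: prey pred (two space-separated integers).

Answer: 0 3

Derivation:
Step 1: prey: 58+29-29=58; pred: 10+11-5=16
Step 2: prey: 58+29-46=41; pred: 16+18-8=26
Step 3: prey: 41+20-53=8; pred: 26+21-13=34
Step 4: prey: 8+4-13=0; pred: 34+5-17=22
Step 5: prey: 0+0-0=0; pred: 22+0-11=11
Step 6: prey: 0+0-0=0; pred: 11+0-5=6
Step 7: prey: 0+0-0=0; pred: 6+0-3=3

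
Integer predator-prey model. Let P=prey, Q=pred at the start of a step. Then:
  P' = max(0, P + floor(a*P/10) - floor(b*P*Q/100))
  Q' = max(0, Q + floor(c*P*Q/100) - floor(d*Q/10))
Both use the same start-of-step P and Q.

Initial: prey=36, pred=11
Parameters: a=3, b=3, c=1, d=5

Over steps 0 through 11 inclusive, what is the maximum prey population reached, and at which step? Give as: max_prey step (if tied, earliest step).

Step 1: prey: 36+10-11=35; pred: 11+3-5=9
Step 2: prey: 35+10-9=36; pred: 9+3-4=8
Step 3: prey: 36+10-8=38; pred: 8+2-4=6
Step 4: prey: 38+11-6=43; pred: 6+2-3=5
Step 5: prey: 43+12-6=49; pred: 5+2-2=5
Step 6: prey: 49+14-7=56; pred: 5+2-2=5
Step 7: prey: 56+16-8=64; pred: 5+2-2=5
Step 8: prey: 64+19-9=74; pred: 5+3-2=6
Step 9: prey: 74+22-13=83; pred: 6+4-3=7
Step 10: prey: 83+24-17=90; pred: 7+5-3=9
Step 11: prey: 90+27-24=93; pred: 9+8-4=13
Max prey = 93 at step 11

Answer: 93 11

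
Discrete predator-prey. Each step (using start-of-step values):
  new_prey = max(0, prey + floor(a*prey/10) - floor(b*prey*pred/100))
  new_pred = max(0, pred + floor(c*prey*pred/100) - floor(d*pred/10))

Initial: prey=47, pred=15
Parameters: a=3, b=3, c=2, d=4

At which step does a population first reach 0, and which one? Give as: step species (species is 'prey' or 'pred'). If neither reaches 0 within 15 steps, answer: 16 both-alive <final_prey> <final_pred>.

Answer: 16 both-alive 1 2

Derivation:
Step 1: prey: 47+14-21=40; pred: 15+14-6=23
Step 2: prey: 40+12-27=25; pred: 23+18-9=32
Step 3: prey: 25+7-24=8; pred: 32+16-12=36
Step 4: prey: 8+2-8=2; pred: 36+5-14=27
Step 5: prey: 2+0-1=1; pred: 27+1-10=18
Step 6: prey: 1+0-0=1; pred: 18+0-7=11
Step 7: prey: 1+0-0=1; pred: 11+0-4=7
Step 8: prey: 1+0-0=1; pred: 7+0-2=5
Step 9: prey: 1+0-0=1; pred: 5+0-2=3
Step 10: prey: 1+0-0=1; pred: 3+0-1=2
Step 11: prey: 1+0-0=1; pred: 2+0-0=2
Steps 12-15: state stable at prey=1, pred=2 (no change)
No extinction within 15 steps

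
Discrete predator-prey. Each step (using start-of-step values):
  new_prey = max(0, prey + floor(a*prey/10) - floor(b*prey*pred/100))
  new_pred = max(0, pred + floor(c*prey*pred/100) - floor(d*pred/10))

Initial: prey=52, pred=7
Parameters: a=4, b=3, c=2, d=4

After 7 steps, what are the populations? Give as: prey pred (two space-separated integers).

Step 1: prey: 52+20-10=62; pred: 7+7-2=12
Step 2: prey: 62+24-22=64; pred: 12+14-4=22
Step 3: prey: 64+25-42=47; pred: 22+28-8=42
Step 4: prey: 47+18-59=6; pred: 42+39-16=65
Step 5: prey: 6+2-11=0; pred: 65+7-26=46
Step 6: prey: 0+0-0=0; pred: 46+0-18=28
Step 7: prey: 0+0-0=0; pred: 28+0-11=17

Answer: 0 17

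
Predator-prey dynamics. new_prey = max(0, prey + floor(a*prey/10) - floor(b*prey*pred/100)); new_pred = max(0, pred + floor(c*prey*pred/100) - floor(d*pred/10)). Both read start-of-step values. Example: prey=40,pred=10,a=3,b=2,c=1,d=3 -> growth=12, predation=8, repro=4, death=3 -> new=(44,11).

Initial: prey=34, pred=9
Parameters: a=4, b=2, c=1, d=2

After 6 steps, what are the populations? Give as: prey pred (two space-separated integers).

Step 1: prey: 34+13-6=41; pred: 9+3-1=11
Step 2: prey: 41+16-9=48; pred: 11+4-2=13
Step 3: prey: 48+19-12=55; pred: 13+6-2=17
Step 4: prey: 55+22-18=59; pred: 17+9-3=23
Step 5: prey: 59+23-27=55; pred: 23+13-4=32
Step 6: prey: 55+22-35=42; pred: 32+17-6=43

Answer: 42 43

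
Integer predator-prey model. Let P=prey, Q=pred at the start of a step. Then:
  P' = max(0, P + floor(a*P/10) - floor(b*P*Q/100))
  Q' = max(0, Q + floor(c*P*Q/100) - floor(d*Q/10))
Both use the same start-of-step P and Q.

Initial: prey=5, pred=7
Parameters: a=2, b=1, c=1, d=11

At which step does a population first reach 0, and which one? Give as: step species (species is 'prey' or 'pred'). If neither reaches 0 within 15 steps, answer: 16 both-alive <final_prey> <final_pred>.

Answer: 1 pred

Derivation:
Step 1: prey: 5+1-0=6; pred: 7+0-7=0
First extinction: pred at step 1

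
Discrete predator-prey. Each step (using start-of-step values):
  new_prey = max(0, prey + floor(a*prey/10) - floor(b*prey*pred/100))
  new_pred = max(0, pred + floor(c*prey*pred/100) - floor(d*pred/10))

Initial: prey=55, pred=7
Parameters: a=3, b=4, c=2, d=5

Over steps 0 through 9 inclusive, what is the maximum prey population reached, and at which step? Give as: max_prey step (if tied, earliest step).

Step 1: prey: 55+16-15=56; pred: 7+7-3=11
Step 2: prey: 56+16-24=48; pred: 11+12-5=18
Step 3: prey: 48+14-34=28; pred: 18+17-9=26
Step 4: prey: 28+8-29=7; pred: 26+14-13=27
Step 5: prey: 7+2-7=2; pred: 27+3-13=17
Step 6: prey: 2+0-1=1; pred: 17+0-8=9
Step 7: prey: 1+0-0=1; pred: 9+0-4=5
Step 8: prey: 1+0-0=1; pred: 5+0-2=3
Step 9: prey: 1+0-0=1; pred: 3+0-1=2
Max prey = 56 at step 1

Answer: 56 1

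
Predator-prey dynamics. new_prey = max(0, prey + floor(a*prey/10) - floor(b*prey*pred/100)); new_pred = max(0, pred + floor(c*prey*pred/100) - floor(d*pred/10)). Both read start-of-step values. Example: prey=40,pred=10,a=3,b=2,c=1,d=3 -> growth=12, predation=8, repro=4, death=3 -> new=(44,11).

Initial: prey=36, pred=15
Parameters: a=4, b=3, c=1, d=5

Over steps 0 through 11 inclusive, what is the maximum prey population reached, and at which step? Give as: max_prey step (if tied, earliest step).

Step 1: prey: 36+14-16=34; pred: 15+5-7=13
Step 2: prey: 34+13-13=34; pred: 13+4-6=11
Step 3: prey: 34+13-11=36; pred: 11+3-5=9
Step 4: prey: 36+14-9=41; pred: 9+3-4=8
Step 5: prey: 41+16-9=48; pred: 8+3-4=7
Step 6: prey: 48+19-10=57; pred: 7+3-3=7
Step 7: prey: 57+22-11=68; pred: 7+3-3=7
Step 8: prey: 68+27-14=81; pred: 7+4-3=8
Step 9: prey: 81+32-19=94; pred: 8+6-4=10
Step 10: prey: 94+37-28=103; pred: 10+9-5=14
Step 11: prey: 103+41-43=101; pred: 14+14-7=21
Max prey = 103 at step 10

Answer: 103 10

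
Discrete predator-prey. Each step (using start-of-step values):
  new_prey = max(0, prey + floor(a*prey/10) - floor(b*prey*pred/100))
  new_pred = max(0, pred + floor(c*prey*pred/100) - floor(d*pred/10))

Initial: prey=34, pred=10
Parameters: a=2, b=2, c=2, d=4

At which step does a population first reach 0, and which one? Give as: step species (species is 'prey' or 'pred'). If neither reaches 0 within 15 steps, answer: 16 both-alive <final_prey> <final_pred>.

Answer: 16 both-alive 12 2

Derivation:
Step 1: prey: 34+6-6=34; pred: 10+6-4=12
Step 2: prey: 34+6-8=32; pred: 12+8-4=16
Step 3: prey: 32+6-10=28; pred: 16+10-6=20
Step 4: prey: 28+5-11=22; pred: 20+11-8=23
Step 5: prey: 22+4-10=16; pred: 23+10-9=24
Step 6: prey: 16+3-7=12; pred: 24+7-9=22
Step 7: prey: 12+2-5=9; pred: 22+5-8=19
Step 8: prey: 9+1-3=7; pred: 19+3-7=15
Step 9: prey: 7+1-2=6; pred: 15+2-6=11
Step 10: prey: 6+1-1=6; pred: 11+1-4=8
Step 11: prey: 6+1-0=7; pred: 8+0-3=5
Step 12: prey: 7+1-0=8; pred: 5+0-2=3
Step 13: prey: 8+1-0=9; pred: 3+0-1=2
Step 14: prey: 9+1-0=10; pred: 2+0-0=2
Step 15: prey: 10+2-0=12; pred: 2+0-0=2
No extinction within 15 steps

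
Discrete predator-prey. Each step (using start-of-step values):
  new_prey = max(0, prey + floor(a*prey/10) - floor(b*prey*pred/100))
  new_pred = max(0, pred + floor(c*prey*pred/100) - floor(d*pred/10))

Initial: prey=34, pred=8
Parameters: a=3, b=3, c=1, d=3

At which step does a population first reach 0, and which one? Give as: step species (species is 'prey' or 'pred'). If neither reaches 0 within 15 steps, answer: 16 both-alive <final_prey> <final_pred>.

Step 1: prey: 34+10-8=36; pred: 8+2-2=8
Step 2: prey: 36+10-8=38; pred: 8+2-2=8
Step 3: prey: 38+11-9=40; pred: 8+3-2=9
Step 4: prey: 40+12-10=42; pred: 9+3-2=10
Step 5: prey: 42+12-12=42; pred: 10+4-3=11
Step 6: prey: 42+12-13=41; pred: 11+4-3=12
Step 7: prey: 41+12-14=39; pred: 12+4-3=13
Step 8: prey: 39+11-15=35; pred: 13+5-3=15
Step 9: prey: 35+10-15=30; pred: 15+5-4=16
Step 10: prey: 30+9-14=25; pred: 16+4-4=16
Step 11: prey: 25+7-12=20; pred: 16+4-4=16
Step 12: prey: 20+6-9=17; pred: 16+3-4=15
Step 13: prey: 17+5-7=15; pred: 15+2-4=13
Step 14: prey: 15+4-5=14; pred: 13+1-3=11
Step 15: prey: 14+4-4=14; pred: 11+1-3=9
No extinction within 15 steps

Answer: 16 both-alive 14 9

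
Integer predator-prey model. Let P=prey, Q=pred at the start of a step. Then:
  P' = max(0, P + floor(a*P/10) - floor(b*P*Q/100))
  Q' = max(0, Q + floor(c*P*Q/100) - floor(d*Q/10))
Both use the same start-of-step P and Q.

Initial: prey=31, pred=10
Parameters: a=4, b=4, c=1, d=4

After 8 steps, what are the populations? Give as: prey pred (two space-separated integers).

Step 1: prey: 31+12-12=31; pred: 10+3-4=9
Step 2: prey: 31+12-11=32; pred: 9+2-3=8
Step 3: prey: 32+12-10=34; pred: 8+2-3=7
Step 4: prey: 34+13-9=38; pred: 7+2-2=7
Step 5: prey: 38+15-10=43; pred: 7+2-2=7
Step 6: prey: 43+17-12=48; pred: 7+3-2=8
Step 7: prey: 48+19-15=52; pred: 8+3-3=8
Step 8: prey: 52+20-16=56; pred: 8+4-3=9

Answer: 56 9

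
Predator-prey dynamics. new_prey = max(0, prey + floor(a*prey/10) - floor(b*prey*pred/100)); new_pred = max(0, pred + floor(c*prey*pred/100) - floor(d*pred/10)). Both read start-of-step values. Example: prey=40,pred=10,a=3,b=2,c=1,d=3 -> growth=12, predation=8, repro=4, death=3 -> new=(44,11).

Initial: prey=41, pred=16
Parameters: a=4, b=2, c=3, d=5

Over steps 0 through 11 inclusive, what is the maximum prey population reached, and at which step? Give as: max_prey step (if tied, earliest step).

Answer: 44 1

Derivation:
Step 1: prey: 41+16-13=44; pred: 16+19-8=27
Step 2: prey: 44+17-23=38; pred: 27+35-13=49
Step 3: prey: 38+15-37=16; pred: 49+55-24=80
Step 4: prey: 16+6-25=0; pred: 80+38-40=78
Step 5: prey: 0+0-0=0; pred: 78+0-39=39
Step 6: prey: 0+0-0=0; pred: 39+0-19=20
Step 7: prey: 0+0-0=0; pred: 20+0-10=10
Step 8: prey: 0+0-0=0; pred: 10+0-5=5
Step 9: prey: 0+0-0=0; pred: 5+0-2=3
Step 10: prey: 0+0-0=0; pred: 3+0-1=2
Step 11: prey: 0+0-0=0; pred: 2+0-1=1
Max prey = 44 at step 1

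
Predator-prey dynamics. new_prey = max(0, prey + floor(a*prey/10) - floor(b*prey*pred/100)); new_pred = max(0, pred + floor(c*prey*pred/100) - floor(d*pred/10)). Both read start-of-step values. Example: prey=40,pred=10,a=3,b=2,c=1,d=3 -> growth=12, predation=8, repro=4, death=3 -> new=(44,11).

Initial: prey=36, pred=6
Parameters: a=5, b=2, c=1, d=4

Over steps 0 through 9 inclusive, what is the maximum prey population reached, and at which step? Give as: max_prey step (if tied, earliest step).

Answer: 152 5

Derivation:
Step 1: prey: 36+18-4=50; pred: 6+2-2=6
Step 2: prey: 50+25-6=69; pred: 6+3-2=7
Step 3: prey: 69+34-9=94; pred: 7+4-2=9
Step 4: prey: 94+47-16=125; pred: 9+8-3=14
Step 5: prey: 125+62-35=152; pred: 14+17-5=26
Step 6: prey: 152+76-79=149; pred: 26+39-10=55
Step 7: prey: 149+74-163=60; pred: 55+81-22=114
Step 8: prey: 60+30-136=0; pred: 114+68-45=137
Step 9: prey: 0+0-0=0; pred: 137+0-54=83
Max prey = 152 at step 5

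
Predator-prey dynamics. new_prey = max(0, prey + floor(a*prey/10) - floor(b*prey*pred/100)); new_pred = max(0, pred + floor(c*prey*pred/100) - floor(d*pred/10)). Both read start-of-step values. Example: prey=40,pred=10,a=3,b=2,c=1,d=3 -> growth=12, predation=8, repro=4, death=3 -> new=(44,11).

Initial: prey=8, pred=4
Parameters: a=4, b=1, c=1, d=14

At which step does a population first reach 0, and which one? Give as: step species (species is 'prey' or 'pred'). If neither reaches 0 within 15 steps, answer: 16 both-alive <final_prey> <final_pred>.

Answer: 1 pred

Derivation:
Step 1: prey: 8+3-0=11; pred: 4+0-5=0
First extinction: pred at step 1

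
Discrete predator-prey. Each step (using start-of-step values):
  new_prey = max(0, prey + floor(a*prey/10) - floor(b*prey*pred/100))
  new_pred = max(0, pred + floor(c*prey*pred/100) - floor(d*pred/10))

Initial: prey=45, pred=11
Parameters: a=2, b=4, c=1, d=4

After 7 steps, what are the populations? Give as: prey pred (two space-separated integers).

Step 1: prey: 45+9-19=35; pred: 11+4-4=11
Step 2: prey: 35+7-15=27; pred: 11+3-4=10
Step 3: prey: 27+5-10=22; pred: 10+2-4=8
Step 4: prey: 22+4-7=19; pred: 8+1-3=6
Step 5: prey: 19+3-4=18; pred: 6+1-2=5
Step 6: prey: 18+3-3=18; pred: 5+0-2=3
Step 7: prey: 18+3-2=19; pred: 3+0-1=2

Answer: 19 2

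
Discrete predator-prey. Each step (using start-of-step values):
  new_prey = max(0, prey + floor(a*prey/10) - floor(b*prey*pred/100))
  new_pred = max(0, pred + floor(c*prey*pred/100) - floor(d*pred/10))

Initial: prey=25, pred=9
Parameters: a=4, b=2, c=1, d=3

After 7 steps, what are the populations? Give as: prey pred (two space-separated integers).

Step 1: prey: 25+10-4=31; pred: 9+2-2=9
Step 2: prey: 31+12-5=38; pred: 9+2-2=9
Step 3: prey: 38+15-6=47; pred: 9+3-2=10
Step 4: prey: 47+18-9=56; pred: 10+4-3=11
Step 5: prey: 56+22-12=66; pred: 11+6-3=14
Step 6: prey: 66+26-18=74; pred: 14+9-4=19
Step 7: prey: 74+29-28=75; pred: 19+14-5=28

Answer: 75 28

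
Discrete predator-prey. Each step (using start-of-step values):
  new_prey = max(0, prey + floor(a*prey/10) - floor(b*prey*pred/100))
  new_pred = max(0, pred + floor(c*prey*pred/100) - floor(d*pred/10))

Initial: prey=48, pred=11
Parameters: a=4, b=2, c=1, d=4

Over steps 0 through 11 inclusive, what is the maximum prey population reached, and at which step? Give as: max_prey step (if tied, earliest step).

Step 1: prey: 48+19-10=57; pred: 11+5-4=12
Step 2: prey: 57+22-13=66; pred: 12+6-4=14
Step 3: prey: 66+26-18=74; pred: 14+9-5=18
Step 4: prey: 74+29-26=77; pred: 18+13-7=24
Step 5: prey: 77+30-36=71; pred: 24+18-9=33
Step 6: prey: 71+28-46=53; pred: 33+23-13=43
Step 7: prey: 53+21-45=29; pred: 43+22-17=48
Step 8: prey: 29+11-27=13; pred: 48+13-19=42
Step 9: prey: 13+5-10=8; pred: 42+5-16=31
Step 10: prey: 8+3-4=7; pred: 31+2-12=21
Step 11: prey: 7+2-2=7; pred: 21+1-8=14
Max prey = 77 at step 4

Answer: 77 4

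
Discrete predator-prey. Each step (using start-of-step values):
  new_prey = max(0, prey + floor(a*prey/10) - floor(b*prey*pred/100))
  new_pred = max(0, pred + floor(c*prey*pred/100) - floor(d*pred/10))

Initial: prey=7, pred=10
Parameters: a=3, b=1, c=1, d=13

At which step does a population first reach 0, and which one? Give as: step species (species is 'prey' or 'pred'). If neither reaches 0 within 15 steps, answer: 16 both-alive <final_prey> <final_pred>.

Step 1: prey: 7+2-0=9; pred: 10+0-13=0
First extinction: pred at step 1

Answer: 1 pred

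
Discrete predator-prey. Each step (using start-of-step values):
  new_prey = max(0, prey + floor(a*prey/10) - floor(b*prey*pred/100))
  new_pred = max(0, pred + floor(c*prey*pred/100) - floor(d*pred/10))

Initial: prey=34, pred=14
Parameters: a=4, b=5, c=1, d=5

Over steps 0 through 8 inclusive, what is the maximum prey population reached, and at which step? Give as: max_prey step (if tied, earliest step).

Step 1: prey: 34+13-23=24; pred: 14+4-7=11
Step 2: prey: 24+9-13=20; pred: 11+2-5=8
Step 3: prey: 20+8-8=20; pred: 8+1-4=5
Step 4: prey: 20+8-5=23; pred: 5+1-2=4
Step 5: prey: 23+9-4=28; pred: 4+0-2=2
Step 6: prey: 28+11-2=37; pred: 2+0-1=1
Step 7: prey: 37+14-1=50; pred: 1+0-0=1
Step 8: prey: 50+20-2=68; pred: 1+0-0=1
Max prey = 68 at step 8

Answer: 68 8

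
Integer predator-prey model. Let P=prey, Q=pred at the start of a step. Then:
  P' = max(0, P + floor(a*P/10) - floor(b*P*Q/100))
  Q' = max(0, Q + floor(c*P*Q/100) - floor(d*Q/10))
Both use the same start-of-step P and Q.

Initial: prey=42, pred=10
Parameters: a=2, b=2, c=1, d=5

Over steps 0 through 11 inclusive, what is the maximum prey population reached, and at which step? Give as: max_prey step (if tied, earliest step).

Answer: 69 11

Derivation:
Step 1: prey: 42+8-8=42; pred: 10+4-5=9
Step 2: prey: 42+8-7=43; pred: 9+3-4=8
Step 3: prey: 43+8-6=45; pred: 8+3-4=7
Step 4: prey: 45+9-6=48; pred: 7+3-3=7
Step 5: prey: 48+9-6=51; pred: 7+3-3=7
Step 6: prey: 51+10-7=54; pred: 7+3-3=7
Step 7: prey: 54+10-7=57; pred: 7+3-3=7
Step 8: prey: 57+11-7=61; pred: 7+3-3=7
Step 9: prey: 61+12-8=65; pred: 7+4-3=8
Step 10: prey: 65+13-10=68; pred: 8+5-4=9
Step 11: prey: 68+13-12=69; pred: 9+6-4=11
Max prey = 69 at step 11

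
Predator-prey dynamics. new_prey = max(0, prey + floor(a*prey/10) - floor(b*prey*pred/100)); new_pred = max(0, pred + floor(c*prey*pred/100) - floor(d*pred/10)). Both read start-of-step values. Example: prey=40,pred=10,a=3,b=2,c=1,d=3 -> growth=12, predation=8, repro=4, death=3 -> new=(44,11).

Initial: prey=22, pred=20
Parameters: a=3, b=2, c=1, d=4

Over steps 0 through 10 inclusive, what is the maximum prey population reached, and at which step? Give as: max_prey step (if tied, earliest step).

Step 1: prey: 22+6-8=20; pred: 20+4-8=16
Step 2: prey: 20+6-6=20; pred: 16+3-6=13
Step 3: prey: 20+6-5=21; pred: 13+2-5=10
Step 4: prey: 21+6-4=23; pred: 10+2-4=8
Step 5: prey: 23+6-3=26; pred: 8+1-3=6
Step 6: prey: 26+7-3=30; pred: 6+1-2=5
Step 7: prey: 30+9-3=36; pred: 5+1-2=4
Step 8: prey: 36+10-2=44; pred: 4+1-1=4
Step 9: prey: 44+13-3=54; pred: 4+1-1=4
Step 10: prey: 54+16-4=66; pred: 4+2-1=5
Max prey = 66 at step 10

Answer: 66 10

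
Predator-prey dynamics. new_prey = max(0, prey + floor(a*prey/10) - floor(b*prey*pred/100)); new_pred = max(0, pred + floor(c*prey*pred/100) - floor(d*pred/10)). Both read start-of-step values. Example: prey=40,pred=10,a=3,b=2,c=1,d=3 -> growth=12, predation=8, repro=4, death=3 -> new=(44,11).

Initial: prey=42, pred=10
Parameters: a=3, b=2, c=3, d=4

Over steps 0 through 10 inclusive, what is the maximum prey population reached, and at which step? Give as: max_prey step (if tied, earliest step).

Step 1: prey: 42+12-8=46; pred: 10+12-4=18
Step 2: prey: 46+13-16=43; pred: 18+24-7=35
Step 3: prey: 43+12-30=25; pred: 35+45-14=66
Step 4: prey: 25+7-33=0; pred: 66+49-26=89
Step 5: prey: 0+0-0=0; pred: 89+0-35=54
Step 6: prey: 0+0-0=0; pred: 54+0-21=33
Step 7: prey: 0+0-0=0; pred: 33+0-13=20
Step 8: prey: 0+0-0=0; pred: 20+0-8=12
Step 9: prey: 0+0-0=0; pred: 12+0-4=8
Step 10: prey: 0+0-0=0; pred: 8+0-3=5
Max prey = 46 at step 1

Answer: 46 1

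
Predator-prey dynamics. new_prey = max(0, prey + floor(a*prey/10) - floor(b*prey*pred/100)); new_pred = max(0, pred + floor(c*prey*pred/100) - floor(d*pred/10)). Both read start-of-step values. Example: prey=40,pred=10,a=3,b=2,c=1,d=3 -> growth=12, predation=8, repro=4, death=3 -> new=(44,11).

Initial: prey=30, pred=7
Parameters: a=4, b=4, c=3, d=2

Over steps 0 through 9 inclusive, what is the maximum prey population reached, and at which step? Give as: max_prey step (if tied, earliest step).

Answer: 34 1

Derivation:
Step 1: prey: 30+12-8=34; pred: 7+6-1=12
Step 2: prey: 34+13-16=31; pred: 12+12-2=22
Step 3: prey: 31+12-27=16; pred: 22+20-4=38
Step 4: prey: 16+6-24=0; pred: 38+18-7=49
Step 5: prey: 0+0-0=0; pred: 49+0-9=40
Step 6: prey: 0+0-0=0; pred: 40+0-8=32
Step 7: prey: 0+0-0=0; pred: 32+0-6=26
Step 8: prey: 0+0-0=0; pred: 26+0-5=21
Step 9: prey: 0+0-0=0; pred: 21+0-4=17
Max prey = 34 at step 1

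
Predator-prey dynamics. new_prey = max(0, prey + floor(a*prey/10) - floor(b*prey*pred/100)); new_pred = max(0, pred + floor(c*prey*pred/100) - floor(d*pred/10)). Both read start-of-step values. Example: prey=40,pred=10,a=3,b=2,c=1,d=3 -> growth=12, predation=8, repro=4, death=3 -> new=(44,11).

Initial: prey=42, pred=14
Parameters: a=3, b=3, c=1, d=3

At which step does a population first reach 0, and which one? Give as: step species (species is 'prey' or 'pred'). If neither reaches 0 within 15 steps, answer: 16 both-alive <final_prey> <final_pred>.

Step 1: prey: 42+12-17=37; pred: 14+5-4=15
Step 2: prey: 37+11-16=32; pred: 15+5-4=16
Step 3: prey: 32+9-15=26; pred: 16+5-4=17
Step 4: prey: 26+7-13=20; pred: 17+4-5=16
Step 5: prey: 20+6-9=17; pred: 16+3-4=15
Step 6: prey: 17+5-7=15; pred: 15+2-4=13
Step 7: prey: 15+4-5=14; pred: 13+1-3=11
Step 8: prey: 14+4-4=14; pred: 11+1-3=9
Step 9: prey: 14+4-3=15; pred: 9+1-2=8
Step 10: prey: 15+4-3=16; pred: 8+1-2=7
Step 11: prey: 16+4-3=17; pred: 7+1-2=6
Step 12: prey: 17+5-3=19; pred: 6+1-1=6
Step 13: prey: 19+5-3=21; pred: 6+1-1=6
Step 14: prey: 21+6-3=24; pred: 6+1-1=6
Step 15: prey: 24+7-4=27; pred: 6+1-1=6
No extinction within 15 steps

Answer: 16 both-alive 27 6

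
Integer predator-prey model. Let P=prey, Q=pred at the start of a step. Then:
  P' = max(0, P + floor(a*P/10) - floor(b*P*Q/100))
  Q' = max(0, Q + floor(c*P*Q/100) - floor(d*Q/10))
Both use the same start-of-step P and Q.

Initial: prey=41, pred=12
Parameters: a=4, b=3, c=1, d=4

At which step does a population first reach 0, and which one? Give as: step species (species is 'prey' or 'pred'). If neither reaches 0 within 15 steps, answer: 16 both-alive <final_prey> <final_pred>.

Answer: 16 both-alive 38 12

Derivation:
Step 1: prey: 41+16-14=43; pred: 12+4-4=12
Step 2: prey: 43+17-15=45; pred: 12+5-4=13
Step 3: prey: 45+18-17=46; pred: 13+5-5=13
Step 4: prey: 46+18-17=47; pred: 13+5-5=13
Step 5: prey: 47+18-18=47; pred: 13+6-5=14
Step 6: prey: 47+18-19=46; pred: 14+6-5=15
Step 7: prey: 46+18-20=44; pred: 15+6-6=15
Step 8: prey: 44+17-19=42; pred: 15+6-6=15
Step 9: prey: 42+16-18=40; pred: 15+6-6=15
Step 10: prey: 40+16-18=38; pred: 15+6-6=15
Step 11: prey: 38+15-17=36; pred: 15+5-6=14
Step 12: prey: 36+14-15=35; pred: 14+5-5=14
Step 13: prey: 35+14-14=35; pred: 14+4-5=13
Step 14: prey: 35+14-13=36; pred: 13+4-5=12
Step 15: prey: 36+14-12=38; pred: 12+4-4=12
No extinction within 15 steps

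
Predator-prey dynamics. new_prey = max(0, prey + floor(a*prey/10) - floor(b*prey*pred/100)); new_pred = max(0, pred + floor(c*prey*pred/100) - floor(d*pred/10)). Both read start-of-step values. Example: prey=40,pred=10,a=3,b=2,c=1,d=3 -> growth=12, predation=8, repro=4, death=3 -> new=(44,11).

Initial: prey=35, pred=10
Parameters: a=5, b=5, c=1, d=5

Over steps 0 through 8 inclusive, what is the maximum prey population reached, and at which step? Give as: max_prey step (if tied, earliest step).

Answer: 120 8

Derivation:
Step 1: prey: 35+17-17=35; pred: 10+3-5=8
Step 2: prey: 35+17-14=38; pred: 8+2-4=6
Step 3: prey: 38+19-11=46; pred: 6+2-3=5
Step 4: prey: 46+23-11=58; pred: 5+2-2=5
Step 5: prey: 58+29-14=73; pred: 5+2-2=5
Step 6: prey: 73+36-18=91; pred: 5+3-2=6
Step 7: prey: 91+45-27=109; pred: 6+5-3=8
Step 8: prey: 109+54-43=120; pred: 8+8-4=12
Max prey = 120 at step 8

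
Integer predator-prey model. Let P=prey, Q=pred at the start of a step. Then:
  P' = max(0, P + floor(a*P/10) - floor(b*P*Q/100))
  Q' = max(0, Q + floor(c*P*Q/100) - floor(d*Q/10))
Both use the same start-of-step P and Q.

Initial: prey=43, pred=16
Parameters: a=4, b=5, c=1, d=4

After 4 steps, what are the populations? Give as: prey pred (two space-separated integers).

Answer: 9 8

Derivation:
Step 1: prey: 43+17-34=26; pred: 16+6-6=16
Step 2: prey: 26+10-20=16; pred: 16+4-6=14
Step 3: prey: 16+6-11=11; pred: 14+2-5=11
Step 4: prey: 11+4-6=9; pred: 11+1-4=8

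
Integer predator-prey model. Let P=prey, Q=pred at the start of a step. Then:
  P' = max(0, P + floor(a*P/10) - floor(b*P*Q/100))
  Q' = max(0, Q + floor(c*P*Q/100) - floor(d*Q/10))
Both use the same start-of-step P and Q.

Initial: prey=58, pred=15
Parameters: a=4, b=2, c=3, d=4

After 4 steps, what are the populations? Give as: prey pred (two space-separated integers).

Step 1: prey: 58+23-17=64; pred: 15+26-6=35
Step 2: prey: 64+25-44=45; pred: 35+67-14=88
Step 3: prey: 45+18-79=0; pred: 88+118-35=171
Step 4: prey: 0+0-0=0; pred: 171+0-68=103

Answer: 0 103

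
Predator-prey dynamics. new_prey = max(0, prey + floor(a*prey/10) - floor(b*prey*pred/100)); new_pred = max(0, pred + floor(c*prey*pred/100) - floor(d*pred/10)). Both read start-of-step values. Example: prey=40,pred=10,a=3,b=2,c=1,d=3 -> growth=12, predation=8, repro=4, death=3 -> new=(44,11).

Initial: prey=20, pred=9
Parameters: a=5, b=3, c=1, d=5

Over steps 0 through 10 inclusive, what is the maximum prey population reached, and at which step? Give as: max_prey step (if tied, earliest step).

Step 1: prey: 20+10-5=25; pred: 9+1-4=6
Step 2: prey: 25+12-4=33; pred: 6+1-3=4
Step 3: prey: 33+16-3=46; pred: 4+1-2=3
Step 4: prey: 46+23-4=65; pred: 3+1-1=3
Step 5: prey: 65+32-5=92; pred: 3+1-1=3
Step 6: prey: 92+46-8=130; pred: 3+2-1=4
Step 7: prey: 130+65-15=180; pred: 4+5-2=7
Step 8: prey: 180+90-37=233; pred: 7+12-3=16
Step 9: prey: 233+116-111=238; pred: 16+37-8=45
Step 10: prey: 238+119-321=36; pred: 45+107-22=130
Max prey = 238 at step 9

Answer: 238 9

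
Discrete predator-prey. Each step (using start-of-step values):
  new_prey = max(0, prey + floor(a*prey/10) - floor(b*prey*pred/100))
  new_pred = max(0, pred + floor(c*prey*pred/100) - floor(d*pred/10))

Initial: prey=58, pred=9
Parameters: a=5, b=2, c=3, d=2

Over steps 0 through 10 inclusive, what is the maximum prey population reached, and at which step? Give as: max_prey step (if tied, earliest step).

Step 1: prey: 58+29-10=77; pred: 9+15-1=23
Step 2: prey: 77+38-35=80; pred: 23+53-4=72
Step 3: prey: 80+40-115=5; pred: 72+172-14=230
Step 4: prey: 5+2-23=0; pred: 230+34-46=218
Step 5: prey: 0+0-0=0; pred: 218+0-43=175
Step 6: prey: 0+0-0=0; pred: 175+0-35=140
Step 7: prey: 0+0-0=0; pred: 140+0-28=112
Step 8: prey: 0+0-0=0; pred: 112+0-22=90
Step 9: prey: 0+0-0=0; pred: 90+0-18=72
Step 10: prey: 0+0-0=0; pred: 72+0-14=58
Max prey = 80 at step 2

Answer: 80 2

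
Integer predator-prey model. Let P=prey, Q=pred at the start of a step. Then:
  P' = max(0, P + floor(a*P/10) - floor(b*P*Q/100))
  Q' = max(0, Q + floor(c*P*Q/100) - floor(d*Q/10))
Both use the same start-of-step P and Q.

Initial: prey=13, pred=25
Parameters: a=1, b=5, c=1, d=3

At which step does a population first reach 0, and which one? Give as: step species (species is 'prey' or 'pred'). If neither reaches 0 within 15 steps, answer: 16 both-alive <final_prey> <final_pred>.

Step 1: prey: 13+1-16=0; pred: 25+3-7=21
First extinction: prey at step 1

Answer: 1 prey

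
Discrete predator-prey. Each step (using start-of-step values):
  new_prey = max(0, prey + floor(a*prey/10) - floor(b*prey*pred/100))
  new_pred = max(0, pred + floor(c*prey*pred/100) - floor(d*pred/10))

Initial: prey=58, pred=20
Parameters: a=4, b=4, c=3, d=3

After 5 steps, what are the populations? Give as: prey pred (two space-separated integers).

Answer: 0 30

Derivation:
Step 1: prey: 58+23-46=35; pred: 20+34-6=48
Step 2: prey: 35+14-67=0; pred: 48+50-14=84
Step 3: prey: 0+0-0=0; pred: 84+0-25=59
Step 4: prey: 0+0-0=0; pred: 59+0-17=42
Step 5: prey: 0+0-0=0; pred: 42+0-12=30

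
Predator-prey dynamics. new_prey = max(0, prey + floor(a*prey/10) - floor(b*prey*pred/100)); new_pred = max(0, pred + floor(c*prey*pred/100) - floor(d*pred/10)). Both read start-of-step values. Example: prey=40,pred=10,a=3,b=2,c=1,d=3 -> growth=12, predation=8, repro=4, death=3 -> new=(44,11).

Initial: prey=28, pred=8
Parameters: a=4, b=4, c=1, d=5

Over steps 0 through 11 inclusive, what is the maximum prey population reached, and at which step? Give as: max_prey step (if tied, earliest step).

Answer: 155 9

Derivation:
Step 1: prey: 28+11-8=31; pred: 8+2-4=6
Step 2: prey: 31+12-7=36; pred: 6+1-3=4
Step 3: prey: 36+14-5=45; pred: 4+1-2=3
Step 4: prey: 45+18-5=58; pred: 3+1-1=3
Step 5: prey: 58+23-6=75; pred: 3+1-1=3
Step 6: prey: 75+30-9=96; pred: 3+2-1=4
Step 7: prey: 96+38-15=119; pred: 4+3-2=5
Step 8: prey: 119+47-23=143; pred: 5+5-2=8
Step 9: prey: 143+57-45=155; pred: 8+11-4=15
Step 10: prey: 155+62-93=124; pred: 15+23-7=31
Step 11: prey: 124+49-153=20; pred: 31+38-15=54
Max prey = 155 at step 9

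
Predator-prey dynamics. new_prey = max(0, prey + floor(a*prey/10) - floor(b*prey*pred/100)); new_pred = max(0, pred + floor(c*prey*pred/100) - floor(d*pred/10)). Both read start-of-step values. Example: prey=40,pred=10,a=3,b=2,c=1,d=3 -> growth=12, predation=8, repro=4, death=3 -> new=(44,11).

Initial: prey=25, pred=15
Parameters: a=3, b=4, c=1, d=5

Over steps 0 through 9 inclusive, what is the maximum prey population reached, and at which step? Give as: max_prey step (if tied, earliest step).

Step 1: prey: 25+7-15=17; pred: 15+3-7=11
Step 2: prey: 17+5-7=15; pred: 11+1-5=7
Step 3: prey: 15+4-4=15; pred: 7+1-3=5
Step 4: prey: 15+4-3=16; pred: 5+0-2=3
Step 5: prey: 16+4-1=19; pred: 3+0-1=2
Step 6: prey: 19+5-1=23; pred: 2+0-1=1
Step 7: prey: 23+6-0=29; pred: 1+0-0=1
Step 8: prey: 29+8-1=36; pred: 1+0-0=1
Step 9: prey: 36+10-1=45; pred: 1+0-0=1
Max prey = 45 at step 9

Answer: 45 9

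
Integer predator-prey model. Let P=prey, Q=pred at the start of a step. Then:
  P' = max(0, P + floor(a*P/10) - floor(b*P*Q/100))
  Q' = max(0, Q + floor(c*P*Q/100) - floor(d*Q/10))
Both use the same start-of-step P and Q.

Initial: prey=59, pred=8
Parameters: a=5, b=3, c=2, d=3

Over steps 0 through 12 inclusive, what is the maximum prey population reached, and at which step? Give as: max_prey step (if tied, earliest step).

Answer: 78 2

Derivation:
Step 1: prey: 59+29-14=74; pred: 8+9-2=15
Step 2: prey: 74+37-33=78; pred: 15+22-4=33
Step 3: prey: 78+39-77=40; pred: 33+51-9=75
Step 4: prey: 40+20-90=0; pred: 75+60-22=113
Step 5: prey: 0+0-0=0; pred: 113+0-33=80
Step 6: prey: 0+0-0=0; pred: 80+0-24=56
Step 7: prey: 0+0-0=0; pred: 56+0-16=40
Step 8: prey: 0+0-0=0; pred: 40+0-12=28
Step 9: prey: 0+0-0=0; pred: 28+0-8=20
Step 10: prey: 0+0-0=0; pred: 20+0-6=14
Step 11: prey: 0+0-0=0; pred: 14+0-4=10
Step 12: prey: 0+0-0=0; pred: 10+0-3=7
Max prey = 78 at step 2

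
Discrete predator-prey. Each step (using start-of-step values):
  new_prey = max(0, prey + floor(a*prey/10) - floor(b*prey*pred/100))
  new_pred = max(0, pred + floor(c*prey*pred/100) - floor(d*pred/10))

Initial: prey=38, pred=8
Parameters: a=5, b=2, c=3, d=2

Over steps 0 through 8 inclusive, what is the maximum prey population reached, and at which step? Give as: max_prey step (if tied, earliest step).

Answer: 60 2

Derivation:
Step 1: prey: 38+19-6=51; pred: 8+9-1=16
Step 2: prey: 51+25-16=60; pred: 16+24-3=37
Step 3: prey: 60+30-44=46; pred: 37+66-7=96
Step 4: prey: 46+23-88=0; pred: 96+132-19=209
Step 5: prey: 0+0-0=0; pred: 209+0-41=168
Step 6: prey: 0+0-0=0; pred: 168+0-33=135
Step 7: prey: 0+0-0=0; pred: 135+0-27=108
Step 8: prey: 0+0-0=0; pred: 108+0-21=87
Max prey = 60 at step 2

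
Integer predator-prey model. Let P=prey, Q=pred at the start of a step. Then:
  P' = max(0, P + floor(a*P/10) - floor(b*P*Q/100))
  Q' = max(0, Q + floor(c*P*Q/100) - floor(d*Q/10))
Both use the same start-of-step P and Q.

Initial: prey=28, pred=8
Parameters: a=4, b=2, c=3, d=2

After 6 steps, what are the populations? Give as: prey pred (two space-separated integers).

Step 1: prey: 28+11-4=35; pred: 8+6-1=13
Step 2: prey: 35+14-9=40; pred: 13+13-2=24
Step 3: prey: 40+16-19=37; pred: 24+28-4=48
Step 4: prey: 37+14-35=16; pred: 48+53-9=92
Step 5: prey: 16+6-29=0; pred: 92+44-18=118
Step 6: prey: 0+0-0=0; pred: 118+0-23=95

Answer: 0 95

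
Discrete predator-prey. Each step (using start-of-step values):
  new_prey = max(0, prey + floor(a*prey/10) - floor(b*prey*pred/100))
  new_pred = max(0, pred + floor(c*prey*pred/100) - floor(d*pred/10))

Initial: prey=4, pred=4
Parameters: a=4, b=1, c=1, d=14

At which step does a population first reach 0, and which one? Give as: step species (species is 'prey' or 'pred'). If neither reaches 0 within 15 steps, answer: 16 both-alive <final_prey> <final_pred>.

Step 1: prey: 4+1-0=5; pred: 4+0-5=0
First extinction: pred at step 1

Answer: 1 pred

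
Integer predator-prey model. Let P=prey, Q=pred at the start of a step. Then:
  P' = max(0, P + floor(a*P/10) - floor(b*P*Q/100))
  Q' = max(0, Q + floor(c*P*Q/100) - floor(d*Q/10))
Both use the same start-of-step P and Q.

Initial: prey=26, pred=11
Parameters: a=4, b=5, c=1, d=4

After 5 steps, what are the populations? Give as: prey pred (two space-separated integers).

Answer: 27 4

Derivation:
Step 1: prey: 26+10-14=22; pred: 11+2-4=9
Step 2: prey: 22+8-9=21; pred: 9+1-3=7
Step 3: prey: 21+8-7=22; pred: 7+1-2=6
Step 4: prey: 22+8-6=24; pred: 6+1-2=5
Step 5: prey: 24+9-6=27; pred: 5+1-2=4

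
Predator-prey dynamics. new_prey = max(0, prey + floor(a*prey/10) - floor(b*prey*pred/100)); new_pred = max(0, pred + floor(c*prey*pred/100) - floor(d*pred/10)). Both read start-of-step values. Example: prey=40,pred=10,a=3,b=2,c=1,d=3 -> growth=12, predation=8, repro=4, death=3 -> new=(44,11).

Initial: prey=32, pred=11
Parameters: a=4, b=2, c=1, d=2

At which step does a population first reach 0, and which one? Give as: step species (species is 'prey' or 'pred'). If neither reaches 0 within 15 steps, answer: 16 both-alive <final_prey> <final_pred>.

Answer: 16 both-alive 1 13

Derivation:
Step 1: prey: 32+12-7=37; pred: 11+3-2=12
Step 2: prey: 37+14-8=43; pred: 12+4-2=14
Step 3: prey: 43+17-12=48; pred: 14+6-2=18
Step 4: prey: 48+19-17=50; pred: 18+8-3=23
Step 5: prey: 50+20-23=47; pred: 23+11-4=30
Step 6: prey: 47+18-28=37; pred: 30+14-6=38
Step 7: prey: 37+14-28=23; pred: 38+14-7=45
Step 8: prey: 23+9-20=12; pred: 45+10-9=46
Step 9: prey: 12+4-11=5; pred: 46+5-9=42
Step 10: prey: 5+2-4=3; pred: 42+2-8=36
Step 11: prey: 3+1-2=2; pred: 36+1-7=30
Step 12: prey: 2+0-1=1; pred: 30+0-6=24
Step 13: prey: 1+0-0=1; pred: 24+0-4=20
Step 14: prey: 1+0-0=1; pred: 20+0-4=16
Step 15: prey: 1+0-0=1; pred: 16+0-3=13
No extinction within 15 steps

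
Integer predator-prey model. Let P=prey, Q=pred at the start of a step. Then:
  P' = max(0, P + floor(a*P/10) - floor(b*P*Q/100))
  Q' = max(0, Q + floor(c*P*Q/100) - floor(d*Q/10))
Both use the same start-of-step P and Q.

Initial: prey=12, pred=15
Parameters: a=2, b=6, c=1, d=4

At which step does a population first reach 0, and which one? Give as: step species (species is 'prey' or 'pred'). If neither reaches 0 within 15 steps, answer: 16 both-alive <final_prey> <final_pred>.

Answer: 16 both-alive 2 2

Derivation:
Step 1: prey: 12+2-10=4; pred: 15+1-6=10
Step 2: prey: 4+0-2=2; pred: 10+0-4=6
Step 3: prey: 2+0-0=2; pred: 6+0-2=4
Step 4: prey: 2+0-0=2; pred: 4+0-1=3
Step 5: prey: 2+0-0=2; pred: 3+0-1=2
Step 6: prey: 2+0-0=2; pred: 2+0-0=2
Steps 7-15: state stable at prey=2, pred=2 (no change)
No extinction within 15 steps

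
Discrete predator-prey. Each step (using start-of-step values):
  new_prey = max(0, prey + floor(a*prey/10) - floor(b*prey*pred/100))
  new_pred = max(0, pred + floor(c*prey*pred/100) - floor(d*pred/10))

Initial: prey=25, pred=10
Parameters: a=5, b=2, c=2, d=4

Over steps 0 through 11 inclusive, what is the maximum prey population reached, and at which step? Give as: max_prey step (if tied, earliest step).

Answer: 55 4

Derivation:
Step 1: prey: 25+12-5=32; pred: 10+5-4=11
Step 2: prey: 32+16-7=41; pred: 11+7-4=14
Step 3: prey: 41+20-11=50; pred: 14+11-5=20
Step 4: prey: 50+25-20=55; pred: 20+20-8=32
Step 5: prey: 55+27-35=47; pred: 32+35-12=55
Step 6: prey: 47+23-51=19; pred: 55+51-22=84
Step 7: prey: 19+9-31=0; pred: 84+31-33=82
Step 8: prey: 0+0-0=0; pred: 82+0-32=50
Step 9: prey: 0+0-0=0; pred: 50+0-20=30
Step 10: prey: 0+0-0=0; pred: 30+0-12=18
Step 11: prey: 0+0-0=0; pred: 18+0-7=11
Max prey = 55 at step 4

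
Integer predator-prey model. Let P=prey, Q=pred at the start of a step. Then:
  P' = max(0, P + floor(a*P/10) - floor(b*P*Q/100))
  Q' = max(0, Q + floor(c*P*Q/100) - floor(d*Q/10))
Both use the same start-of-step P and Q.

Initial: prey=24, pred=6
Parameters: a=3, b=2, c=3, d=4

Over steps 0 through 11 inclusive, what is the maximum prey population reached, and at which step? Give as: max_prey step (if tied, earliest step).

Answer: 35 3

Derivation:
Step 1: prey: 24+7-2=29; pred: 6+4-2=8
Step 2: prey: 29+8-4=33; pred: 8+6-3=11
Step 3: prey: 33+9-7=35; pred: 11+10-4=17
Step 4: prey: 35+10-11=34; pred: 17+17-6=28
Step 5: prey: 34+10-19=25; pred: 28+28-11=45
Step 6: prey: 25+7-22=10; pred: 45+33-18=60
Step 7: prey: 10+3-12=1; pred: 60+18-24=54
Step 8: prey: 1+0-1=0; pred: 54+1-21=34
Step 9: prey: 0+0-0=0; pred: 34+0-13=21
Step 10: prey: 0+0-0=0; pred: 21+0-8=13
Step 11: prey: 0+0-0=0; pred: 13+0-5=8
Max prey = 35 at step 3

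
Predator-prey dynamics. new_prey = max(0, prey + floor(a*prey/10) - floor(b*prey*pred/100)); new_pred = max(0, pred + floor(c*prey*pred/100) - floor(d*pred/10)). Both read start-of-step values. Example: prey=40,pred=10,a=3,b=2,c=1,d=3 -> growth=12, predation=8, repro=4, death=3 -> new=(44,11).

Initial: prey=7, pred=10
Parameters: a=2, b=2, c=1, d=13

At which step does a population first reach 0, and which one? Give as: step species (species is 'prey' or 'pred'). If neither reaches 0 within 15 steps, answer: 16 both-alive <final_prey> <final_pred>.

Answer: 1 pred

Derivation:
Step 1: prey: 7+1-1=7; pred: 10+0-13=0
First extinction: pred at step 1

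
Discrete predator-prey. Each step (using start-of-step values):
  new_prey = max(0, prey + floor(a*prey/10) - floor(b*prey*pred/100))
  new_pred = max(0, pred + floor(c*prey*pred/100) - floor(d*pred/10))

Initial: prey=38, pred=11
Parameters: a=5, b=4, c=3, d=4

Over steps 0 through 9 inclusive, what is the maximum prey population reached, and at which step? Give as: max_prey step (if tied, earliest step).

Answer: 41 1

Derivation:
Step 1: prey: 38+19-16=41; pred: 11+12-4=19
Step 2: prey: 41+20-31=30; pred: 19+23-7=35
Step 3: prey: 30+15-42=3; pred: 35+31-14=52
Step 4: prey: 3+1-6=0; pred: 52+4-20=36
Step 5: prey: 0+0-0=0; pred: 36+0-14=22
Step 6: prey: 0+0-0=0; pred: 22+0-8=14
Step 7: prey: 0+0-0=0; pred: 14+0-5=9
Step 8: prey: 0+0-0=0; pred: 9+0-3=6
Step 9: prey: 0+0-0=0; pred: 6+0-2=4
Max prey = 41 at step 1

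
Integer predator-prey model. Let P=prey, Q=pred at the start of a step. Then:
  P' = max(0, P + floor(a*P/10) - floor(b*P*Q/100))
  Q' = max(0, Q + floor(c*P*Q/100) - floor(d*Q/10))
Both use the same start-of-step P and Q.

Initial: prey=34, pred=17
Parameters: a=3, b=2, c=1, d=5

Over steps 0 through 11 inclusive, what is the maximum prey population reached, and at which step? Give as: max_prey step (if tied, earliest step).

Step 1: prey: 34+10-11=33; pred: 17+5-8=14
Step 2: prey: 33+9-9=33; pred: 14+4-7=11
Step 3: prey: 33+9-7=35; pred: 11+3-5=9
Step 4: prey: 35+10-6=39; pred: 9+3-4=8
Step 5: prey: 39+11-6=44; pred: 8+3-4=7
Step 6: prey: 44+13-6=51; pred: 7+3-3=7
Step 7: prey: 51+15-7=59; pred: 7+3-3=7
Step 8: prey: 59+17-8=68; pred: 7+4-3=8
Step 9: prey: 68+20-10=78; pred: 8+5-4=9
Step 10: prey: 78+23-14=87; pred: 9+7-4=12
Step 11: prey: 87+26-20=93; pred: 12+10-6=16
Max prey = 93 at step 11

Answer: 93 11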